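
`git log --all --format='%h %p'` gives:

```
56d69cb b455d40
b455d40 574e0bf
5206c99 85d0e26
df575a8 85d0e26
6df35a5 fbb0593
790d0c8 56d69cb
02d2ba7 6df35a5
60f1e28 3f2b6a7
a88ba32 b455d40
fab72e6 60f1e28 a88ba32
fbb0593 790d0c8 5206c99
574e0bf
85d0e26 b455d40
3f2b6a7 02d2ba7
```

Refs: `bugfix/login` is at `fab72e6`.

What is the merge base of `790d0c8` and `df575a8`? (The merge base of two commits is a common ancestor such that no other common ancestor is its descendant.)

Ancestors of 790d0c8: {56d69cb, 574e0bf, 790d0c8, b455d40}.
Ancestors of df575a8: {574e0bf, 85d0e26, b455d40, df575a8}.
Common ancestors: {574e0bf, b455d40}.
Among these, b455d40 is not an ancestor of any other common ancestor — it is the merge base.

b455d40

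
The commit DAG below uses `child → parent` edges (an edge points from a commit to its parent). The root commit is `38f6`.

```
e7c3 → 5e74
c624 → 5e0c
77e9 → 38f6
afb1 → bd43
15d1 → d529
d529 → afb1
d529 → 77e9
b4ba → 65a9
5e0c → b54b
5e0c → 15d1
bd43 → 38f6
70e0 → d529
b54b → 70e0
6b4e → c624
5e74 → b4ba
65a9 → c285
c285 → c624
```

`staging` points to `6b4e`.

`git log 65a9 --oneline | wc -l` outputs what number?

12

Walking parent pointers from 65a9: reachable set = {15d1, 38f6, 5e0c, 65a9, 70e0, 77e9, afb1, b54b, bd43, c285, c624, d529}.
That is 12 commits.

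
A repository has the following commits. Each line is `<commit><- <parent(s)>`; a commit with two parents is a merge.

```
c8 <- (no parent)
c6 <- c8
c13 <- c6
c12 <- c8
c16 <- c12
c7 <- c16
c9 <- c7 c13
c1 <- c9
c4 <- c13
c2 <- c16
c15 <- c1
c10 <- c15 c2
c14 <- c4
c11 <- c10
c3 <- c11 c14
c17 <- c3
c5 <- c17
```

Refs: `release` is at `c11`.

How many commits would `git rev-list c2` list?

Walking parent pointers from c2: reachable set = {c12, c16, c2, c8}.
That is 4 commits.

4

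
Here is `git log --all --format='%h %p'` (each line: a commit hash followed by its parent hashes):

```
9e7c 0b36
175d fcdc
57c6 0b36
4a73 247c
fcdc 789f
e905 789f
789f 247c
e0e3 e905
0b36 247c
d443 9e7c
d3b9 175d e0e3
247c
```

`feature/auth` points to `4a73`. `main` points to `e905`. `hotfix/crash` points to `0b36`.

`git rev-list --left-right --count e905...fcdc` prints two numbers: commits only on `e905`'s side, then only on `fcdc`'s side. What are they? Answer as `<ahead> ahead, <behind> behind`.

1 ahead, 1 behind

Reachable from e905: {247c, 789f, e905}.
Reachable from fcdc: {247c, 789f, fcdc}.
Only in e905's history (ahead): {e905} — 1.
Only in fcdc's history (behind): {fcdc} — 1.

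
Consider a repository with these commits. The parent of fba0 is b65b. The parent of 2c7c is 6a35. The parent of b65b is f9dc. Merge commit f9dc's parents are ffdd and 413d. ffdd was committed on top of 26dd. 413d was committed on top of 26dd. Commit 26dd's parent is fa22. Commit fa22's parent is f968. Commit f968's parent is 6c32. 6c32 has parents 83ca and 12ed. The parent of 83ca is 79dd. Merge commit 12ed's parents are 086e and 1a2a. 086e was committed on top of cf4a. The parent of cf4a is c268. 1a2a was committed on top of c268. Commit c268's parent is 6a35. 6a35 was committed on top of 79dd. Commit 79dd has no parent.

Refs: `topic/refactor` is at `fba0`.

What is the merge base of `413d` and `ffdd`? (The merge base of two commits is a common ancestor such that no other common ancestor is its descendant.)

Ancestors of 413d: {086e, 12ed, 1a2a, 26dd, 413d, 6a35, 6c32, 79dd, 83ca, c268, cf4a, f968, fa22}.
Ancestors of ffdd: {086e, 12ed, 1a2a, 26dd, 6a35, 6c32, 79dd, 83ca, c268, cf4a, f968, fa22, ffdd}.
Common ancestors: {086e, 12ed, 1a2a, 26dd, 6a35, 6c32, 79dd, 83ca, c268, cf4a, f968, fa22}.
Among these, 26dd is not an ancestor of any other common ancestor — it is the merge base.

26dd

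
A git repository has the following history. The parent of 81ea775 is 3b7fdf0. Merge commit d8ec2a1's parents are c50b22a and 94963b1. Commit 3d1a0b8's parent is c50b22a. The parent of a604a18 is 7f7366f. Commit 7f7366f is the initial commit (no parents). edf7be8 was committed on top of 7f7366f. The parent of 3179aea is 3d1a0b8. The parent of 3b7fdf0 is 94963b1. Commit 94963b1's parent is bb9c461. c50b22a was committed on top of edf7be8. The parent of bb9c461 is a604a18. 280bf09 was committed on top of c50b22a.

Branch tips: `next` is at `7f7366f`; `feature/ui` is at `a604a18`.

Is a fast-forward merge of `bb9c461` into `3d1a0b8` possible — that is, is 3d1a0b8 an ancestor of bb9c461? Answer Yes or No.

A fast-forward from 3d1a0b8 to bb9c461 is possible iff 3d1a0b8 is an ancestor of bb9c461.
Ancestors of bb9c461: {7f7366f, a604a18, bb9c461}.
3d1a0b8 is not among them, so fast-forward is not possible.

No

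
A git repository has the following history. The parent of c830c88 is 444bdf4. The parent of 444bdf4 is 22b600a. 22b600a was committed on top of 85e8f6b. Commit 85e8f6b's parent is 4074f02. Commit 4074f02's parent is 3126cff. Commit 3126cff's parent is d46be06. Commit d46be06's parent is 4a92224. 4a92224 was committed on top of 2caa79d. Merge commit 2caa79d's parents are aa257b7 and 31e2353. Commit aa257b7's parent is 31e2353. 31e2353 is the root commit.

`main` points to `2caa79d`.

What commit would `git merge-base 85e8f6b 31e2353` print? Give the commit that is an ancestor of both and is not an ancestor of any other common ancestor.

31e2353

Ancestors of 85e8f6b: {2caa79d, 3126cff, 31e2353, 4074f02, 4a92224, 85e8f6b, aa257b7, d46be06}.
Ancestors of 31e2353: {31e2353}.
Common ancestors: {31e2353}.
The only common ancestor is 31e2353, so it is the merge base.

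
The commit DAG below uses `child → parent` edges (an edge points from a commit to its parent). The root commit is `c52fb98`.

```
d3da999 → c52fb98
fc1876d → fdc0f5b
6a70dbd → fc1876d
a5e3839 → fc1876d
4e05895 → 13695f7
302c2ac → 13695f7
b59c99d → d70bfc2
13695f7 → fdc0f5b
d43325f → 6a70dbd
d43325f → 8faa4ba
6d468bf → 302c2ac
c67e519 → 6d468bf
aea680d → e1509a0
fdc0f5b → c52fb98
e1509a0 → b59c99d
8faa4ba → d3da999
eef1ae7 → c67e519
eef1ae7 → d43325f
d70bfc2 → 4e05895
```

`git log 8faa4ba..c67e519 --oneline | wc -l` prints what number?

Reachable from c67e519: {13695f7, 302c2ac, 6d468bf, c52fb98, c67e519, fdc0f5b}.
Reachable from 8faa4ba: {8faa4ba, c52fb98, d3da999}.
In c67e519's history but not 8faa4ba's: {13695f7, 302c2ac, 6d468bf, c67e519, fdc0f5b} — 5 commits.

5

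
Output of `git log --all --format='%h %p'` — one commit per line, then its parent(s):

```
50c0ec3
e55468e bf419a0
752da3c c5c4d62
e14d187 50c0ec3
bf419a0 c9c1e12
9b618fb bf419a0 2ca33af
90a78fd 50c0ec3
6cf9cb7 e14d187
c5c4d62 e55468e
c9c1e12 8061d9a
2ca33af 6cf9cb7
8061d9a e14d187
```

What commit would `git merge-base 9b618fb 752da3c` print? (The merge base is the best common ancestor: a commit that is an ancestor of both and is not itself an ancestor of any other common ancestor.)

bf419a0

Ancestors of 9b618fb: {2ca33af, 50c0ec3, 6cf9cb7, 8061d9a, 9b618fb, bf419a0, c9c1e12, e14d187}.
Ancestors of 752da3c: {50c0ec3, 752da3c, 8061d9a, bf419a0, c5c4d62, c9c1e12, e14d187, e55468e}.
Common ancestors: {50c0ec3, 8061d9a, bf419a0, c9c1e12, e14d187}.
Among these, bf419a0 is not an ancestor of any other common ancestor — it is the merge base.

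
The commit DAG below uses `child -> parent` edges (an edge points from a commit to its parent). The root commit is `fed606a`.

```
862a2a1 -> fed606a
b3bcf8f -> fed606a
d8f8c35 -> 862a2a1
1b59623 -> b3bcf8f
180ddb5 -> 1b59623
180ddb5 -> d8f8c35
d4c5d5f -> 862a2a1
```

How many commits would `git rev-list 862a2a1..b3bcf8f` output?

1

Reachable from b3bcf8f: {b3bcf8f, fed606a}.
Reachable from 862a2a1: {862a2a1, fed606a}.
In b3bcf8f's history but not 862a2a1's: {b3bcf8f} — 1 commit.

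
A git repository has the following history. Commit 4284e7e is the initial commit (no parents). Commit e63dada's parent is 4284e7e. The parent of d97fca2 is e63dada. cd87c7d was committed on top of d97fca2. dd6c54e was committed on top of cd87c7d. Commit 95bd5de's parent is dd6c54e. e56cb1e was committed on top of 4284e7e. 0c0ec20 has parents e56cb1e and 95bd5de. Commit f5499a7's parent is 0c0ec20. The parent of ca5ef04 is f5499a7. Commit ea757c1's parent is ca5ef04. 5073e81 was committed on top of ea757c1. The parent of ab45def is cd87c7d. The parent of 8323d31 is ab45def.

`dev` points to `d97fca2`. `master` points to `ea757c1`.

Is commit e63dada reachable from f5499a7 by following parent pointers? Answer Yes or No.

Yes

Ancestors of f5499a7 (commits reachable by following parents): {0c0ec20, 4284e7e, 95bd5de, cd87c7d, d97fca2, dd6c54e, e56cb1e, e63dada, f5499a7}.
e63dada is in that set, so it is an ancestor of f5499a7.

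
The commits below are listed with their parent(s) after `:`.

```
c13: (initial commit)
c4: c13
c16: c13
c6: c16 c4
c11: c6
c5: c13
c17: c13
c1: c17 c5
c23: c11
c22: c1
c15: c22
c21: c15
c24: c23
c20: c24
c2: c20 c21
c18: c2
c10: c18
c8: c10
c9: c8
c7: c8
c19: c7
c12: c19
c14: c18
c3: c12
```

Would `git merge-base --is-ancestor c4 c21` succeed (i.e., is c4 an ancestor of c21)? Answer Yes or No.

No

Ancestors of c21: {c1, c13, c15, c17, c21, c22, c5}.
c4 is not in that set, so it is not an ancestor of c21.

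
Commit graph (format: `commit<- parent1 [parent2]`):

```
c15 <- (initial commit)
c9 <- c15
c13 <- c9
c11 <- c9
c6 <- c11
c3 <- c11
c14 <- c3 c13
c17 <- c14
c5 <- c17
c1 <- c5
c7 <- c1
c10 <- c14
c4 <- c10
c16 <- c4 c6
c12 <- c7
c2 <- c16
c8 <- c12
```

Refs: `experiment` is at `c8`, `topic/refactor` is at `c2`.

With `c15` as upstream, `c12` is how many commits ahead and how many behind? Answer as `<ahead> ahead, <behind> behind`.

Reachable from c12: {c1, c11, c12, c13, c14, c15, c17, c3, c5, c7, c9}.
Reachable from c15: {c15}.
Only in c12's history (ahead): {c1, c11, c12, c13, c14, c17, c3, c5, c7, c9} — 10.
Only in c15's history (behind): {} — 0.

10 ahead, 0 behind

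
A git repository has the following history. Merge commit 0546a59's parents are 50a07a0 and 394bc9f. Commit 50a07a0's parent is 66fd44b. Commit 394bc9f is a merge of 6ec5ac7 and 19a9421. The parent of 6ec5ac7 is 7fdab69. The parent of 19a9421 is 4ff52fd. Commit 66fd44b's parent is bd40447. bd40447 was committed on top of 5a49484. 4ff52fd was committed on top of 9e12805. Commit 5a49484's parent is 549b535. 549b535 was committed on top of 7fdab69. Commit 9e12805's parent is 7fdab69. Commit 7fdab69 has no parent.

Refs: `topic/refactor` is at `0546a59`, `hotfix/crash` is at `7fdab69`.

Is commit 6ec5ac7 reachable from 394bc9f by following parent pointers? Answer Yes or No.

Ancestors of 394bc9f (commits reachable by following parents): {19a9421, 394bc9f, 4ff52fd, 6ec5ac7, 7fdab69, 9e12805}.
6ec5ac7 is in that set, so it is an ancestor of 394bc9f.

Yes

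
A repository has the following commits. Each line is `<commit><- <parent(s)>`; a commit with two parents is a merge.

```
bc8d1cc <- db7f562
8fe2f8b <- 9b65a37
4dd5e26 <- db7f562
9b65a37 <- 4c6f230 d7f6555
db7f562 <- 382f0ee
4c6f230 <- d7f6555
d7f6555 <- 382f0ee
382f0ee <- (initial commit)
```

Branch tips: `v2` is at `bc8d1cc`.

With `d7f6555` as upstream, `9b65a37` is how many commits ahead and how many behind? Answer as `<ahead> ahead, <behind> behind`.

Reachable from 9b65a37: {382f0ee, 4c6f230, 9b65a37, d7f6555}.
Reachable from d7f6555: {382f0ee, d7f6555}.
Only in 9b65a37's history (ahead): {4c6f230, 9b65a37} — 2.
Only in d7f6555's history (behind): {} — 0.

2 ahead, 0 behind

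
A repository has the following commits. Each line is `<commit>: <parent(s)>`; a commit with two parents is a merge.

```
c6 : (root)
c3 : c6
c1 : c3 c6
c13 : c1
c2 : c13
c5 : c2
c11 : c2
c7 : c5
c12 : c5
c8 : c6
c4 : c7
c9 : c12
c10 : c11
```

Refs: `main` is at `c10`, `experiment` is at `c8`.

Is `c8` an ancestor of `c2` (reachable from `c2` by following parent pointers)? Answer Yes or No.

Ancestors of c2: {c1, c13, c2, c3, c6}.
c8 is not in that set, so it is not an ancestor of c2.

No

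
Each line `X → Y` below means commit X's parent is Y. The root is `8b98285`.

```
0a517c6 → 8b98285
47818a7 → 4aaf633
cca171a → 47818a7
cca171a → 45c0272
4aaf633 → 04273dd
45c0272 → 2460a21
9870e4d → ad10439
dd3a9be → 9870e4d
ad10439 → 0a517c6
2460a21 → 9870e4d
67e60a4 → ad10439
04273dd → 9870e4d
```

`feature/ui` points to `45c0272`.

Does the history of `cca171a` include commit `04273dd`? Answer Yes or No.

Yes

Ancestors of cca171a (commits reachable by following parents): {04273dd, 0a517c6, 2460a21, 45c0272, 47818a7, 4aaf633, 8b98285, 9870e4d, ad10439, cca171a}.
04273dd is in that set, so it is an ancestor of cca171a.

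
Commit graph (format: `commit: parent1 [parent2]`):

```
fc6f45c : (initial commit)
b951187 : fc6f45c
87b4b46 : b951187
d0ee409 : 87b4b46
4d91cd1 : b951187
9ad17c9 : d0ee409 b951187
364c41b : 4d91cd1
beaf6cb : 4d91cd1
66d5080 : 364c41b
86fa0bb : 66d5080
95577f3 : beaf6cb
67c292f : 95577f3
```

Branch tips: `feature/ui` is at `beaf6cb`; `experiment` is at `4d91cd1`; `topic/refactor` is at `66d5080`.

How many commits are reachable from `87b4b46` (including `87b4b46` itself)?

Walking parent pointers from 87b4b46: reachable set = {87b4b46, b951187, fc6f45c}.
That is 3 commits.

3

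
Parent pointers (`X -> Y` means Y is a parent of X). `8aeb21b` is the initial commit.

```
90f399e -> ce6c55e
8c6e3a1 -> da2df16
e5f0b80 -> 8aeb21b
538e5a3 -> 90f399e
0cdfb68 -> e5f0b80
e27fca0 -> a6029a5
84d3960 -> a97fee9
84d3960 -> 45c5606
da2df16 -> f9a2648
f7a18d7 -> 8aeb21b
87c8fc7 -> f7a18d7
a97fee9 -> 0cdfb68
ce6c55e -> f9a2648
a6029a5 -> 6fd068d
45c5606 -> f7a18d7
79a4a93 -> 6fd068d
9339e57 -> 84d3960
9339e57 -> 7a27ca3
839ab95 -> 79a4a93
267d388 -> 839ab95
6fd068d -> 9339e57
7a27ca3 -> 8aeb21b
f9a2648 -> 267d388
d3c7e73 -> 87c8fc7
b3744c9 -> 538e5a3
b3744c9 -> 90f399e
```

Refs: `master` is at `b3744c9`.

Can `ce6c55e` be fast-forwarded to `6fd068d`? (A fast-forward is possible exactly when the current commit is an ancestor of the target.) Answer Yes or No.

A fast-forward from ce6c55e to 6fd068d is possible iff ce6c55e is an ancestor of 6fd068d.
Ancestors of 6fd068d: {0cdfb68, 45c5606, 6fd068d, 7a27ca3, 84d3960, 8aeb21b, 9339e57, a97fee9, e5f0b80, f7a18d7}.
ce6c55e is not among them, so fast-forward is not possible.

No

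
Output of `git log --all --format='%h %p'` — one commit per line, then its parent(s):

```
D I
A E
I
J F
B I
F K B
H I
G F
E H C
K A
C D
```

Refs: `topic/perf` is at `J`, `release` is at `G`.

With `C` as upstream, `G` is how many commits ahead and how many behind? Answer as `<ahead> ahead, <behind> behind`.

Reachable from G: {A, B, C, D, E, F, G, H, I, K}.
Reachable from C: {C, D, I}.
Only in G's history (ahead): {A, B, E, F, G, H, K} — 7.
Only in C's history (behind): {} — 0.

7 ahead, 0 behind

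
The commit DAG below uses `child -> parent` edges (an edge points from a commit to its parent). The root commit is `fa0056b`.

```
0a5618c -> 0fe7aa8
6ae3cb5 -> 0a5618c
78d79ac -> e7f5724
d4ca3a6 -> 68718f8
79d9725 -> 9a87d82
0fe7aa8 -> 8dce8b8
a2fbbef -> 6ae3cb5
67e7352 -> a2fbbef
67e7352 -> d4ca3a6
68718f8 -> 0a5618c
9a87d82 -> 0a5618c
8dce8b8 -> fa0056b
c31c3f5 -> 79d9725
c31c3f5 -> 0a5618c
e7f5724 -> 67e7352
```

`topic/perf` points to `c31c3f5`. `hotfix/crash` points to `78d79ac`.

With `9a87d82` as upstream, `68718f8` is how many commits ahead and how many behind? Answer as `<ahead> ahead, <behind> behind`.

1 ahead, 1 behind

Reachable from 68718f8: {0a5618c, 0fe7aa8, 68718f8, 8dce8b8, fa0056b}.
Reachable from 9a87d82: {0a5618c, 0fe7aa8, 8dce8b8, 9a87d82, fa0056b}.
Only in 68718f8's history (ahead): {68718f8} — 1.
Only in 9a87d82's history (behind): {9a87d82} — 1.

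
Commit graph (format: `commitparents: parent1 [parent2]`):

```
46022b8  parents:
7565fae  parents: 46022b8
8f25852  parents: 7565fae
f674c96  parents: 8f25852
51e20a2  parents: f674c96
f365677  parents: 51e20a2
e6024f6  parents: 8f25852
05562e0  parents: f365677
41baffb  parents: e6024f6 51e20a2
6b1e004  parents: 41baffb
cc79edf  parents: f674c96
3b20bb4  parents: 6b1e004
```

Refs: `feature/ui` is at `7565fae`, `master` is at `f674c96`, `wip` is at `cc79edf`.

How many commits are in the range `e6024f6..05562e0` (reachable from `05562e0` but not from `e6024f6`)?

Reachable from 05562e0: {05562e0, 46022b8, 51e20a2, 7565fae, 8f25852, f365677, f674c96}.
Reachable from e6024f6: {46022b8, 7565fae, 8f25852, e6024f6}.
In 05562e0's history but not e6024f6's: {05562e0, 51e20a2, f365677, f674c96} — 4 commits.

4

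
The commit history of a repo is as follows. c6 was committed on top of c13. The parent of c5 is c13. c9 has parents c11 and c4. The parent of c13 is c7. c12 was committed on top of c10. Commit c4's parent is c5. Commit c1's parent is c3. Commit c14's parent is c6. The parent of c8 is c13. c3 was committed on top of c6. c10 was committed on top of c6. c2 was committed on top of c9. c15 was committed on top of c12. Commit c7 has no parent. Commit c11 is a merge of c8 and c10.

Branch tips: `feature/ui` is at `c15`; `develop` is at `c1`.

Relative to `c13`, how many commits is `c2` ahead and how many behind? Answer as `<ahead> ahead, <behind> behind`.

8 ahead, 0 behind

Reachable from c2: {c10, c11, c13, c2, c4, c5, c6, c7, c8, c9}.
Reachable from c13: {c13, c7}.
Only in c2's history (ahead): {c10, c11, c2, c4, c5, c6, c8, c9} — 8.
Only in c13's history (behind): {} — 0.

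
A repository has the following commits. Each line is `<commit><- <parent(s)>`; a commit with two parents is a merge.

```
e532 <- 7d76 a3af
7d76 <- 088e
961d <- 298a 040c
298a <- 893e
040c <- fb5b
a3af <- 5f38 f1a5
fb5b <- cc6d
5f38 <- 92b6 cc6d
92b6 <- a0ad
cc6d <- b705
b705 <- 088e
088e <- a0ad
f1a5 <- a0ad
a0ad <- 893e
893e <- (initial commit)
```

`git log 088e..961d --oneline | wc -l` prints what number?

6

Reachable from 961d: {040c, 088e, 298a, 893e, 961d, a0ad, b705, cc6d, fb5b}.
Reachable from 088e: {088e, 893e, a0ad}.
In 961d's history but not 088e's: {040c, 298a, 961d, b705, cc6d, fb5b} — 6 commits.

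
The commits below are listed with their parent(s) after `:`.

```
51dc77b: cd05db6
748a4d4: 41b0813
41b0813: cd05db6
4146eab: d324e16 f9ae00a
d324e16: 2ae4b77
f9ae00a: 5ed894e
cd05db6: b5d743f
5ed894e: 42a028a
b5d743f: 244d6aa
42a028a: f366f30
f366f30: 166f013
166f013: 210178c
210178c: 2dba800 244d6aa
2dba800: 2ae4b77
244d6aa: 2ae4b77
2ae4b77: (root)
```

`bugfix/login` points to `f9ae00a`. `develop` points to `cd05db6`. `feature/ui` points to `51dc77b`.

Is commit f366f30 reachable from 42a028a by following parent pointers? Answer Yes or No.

Ancestors of 42a028a (commits reachable by following parents): {166f013, 210178c, 244d6aa, 2ae4b77, 2dba800, 42a028a, f366f30}.
f366f30 is in that set, so it is an ancestor of 42a028a.

Yes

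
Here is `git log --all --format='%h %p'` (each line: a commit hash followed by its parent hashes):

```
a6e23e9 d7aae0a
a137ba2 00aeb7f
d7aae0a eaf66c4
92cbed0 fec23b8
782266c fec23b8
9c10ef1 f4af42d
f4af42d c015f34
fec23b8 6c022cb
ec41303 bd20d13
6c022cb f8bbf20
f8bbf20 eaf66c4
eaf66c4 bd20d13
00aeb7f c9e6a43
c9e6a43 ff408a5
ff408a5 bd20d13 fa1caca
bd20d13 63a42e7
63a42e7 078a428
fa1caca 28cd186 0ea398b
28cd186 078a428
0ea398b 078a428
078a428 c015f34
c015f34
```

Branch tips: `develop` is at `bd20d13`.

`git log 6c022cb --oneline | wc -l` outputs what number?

Walking parent pointers from 6c022cb: reachable set = {078a428, 63a42e7, 6c022cb, bd20d13, c015f34, eaf66c4, f8bbf20}.
That is 7 commits.

7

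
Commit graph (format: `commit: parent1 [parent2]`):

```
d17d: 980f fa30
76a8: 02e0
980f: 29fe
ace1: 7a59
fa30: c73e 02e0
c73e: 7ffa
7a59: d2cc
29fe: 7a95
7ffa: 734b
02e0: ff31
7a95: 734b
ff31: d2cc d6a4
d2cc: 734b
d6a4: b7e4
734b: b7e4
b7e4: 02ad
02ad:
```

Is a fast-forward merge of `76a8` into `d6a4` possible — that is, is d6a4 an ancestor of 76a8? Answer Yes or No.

Yes

A fast-forward from d6a4 to 76a8 is possible iff d6a4 is an ancestor of 76a8.
Ancestors of 76a8: {02ad, 02e0, 734b, 76a8, b7e4, d2cc, d6a4, ff31}.
d6a4 is among them, so fast-forward is possible.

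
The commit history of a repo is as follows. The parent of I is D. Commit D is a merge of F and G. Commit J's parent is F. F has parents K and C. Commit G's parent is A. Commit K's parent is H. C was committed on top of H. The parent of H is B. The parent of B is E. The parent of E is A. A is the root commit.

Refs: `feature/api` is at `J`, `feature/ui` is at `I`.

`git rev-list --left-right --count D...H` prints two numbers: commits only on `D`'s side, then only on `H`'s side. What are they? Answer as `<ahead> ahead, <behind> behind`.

5 ahead, 0 behind

Reachable from D: {A, B, C, D, E, F, G, H, K}.
Reachable from H: {A, B, E, H}.
Only in D's history (ahead): {C, D, F, G, K} — 5.
Only in H's history (behind): {} — 0.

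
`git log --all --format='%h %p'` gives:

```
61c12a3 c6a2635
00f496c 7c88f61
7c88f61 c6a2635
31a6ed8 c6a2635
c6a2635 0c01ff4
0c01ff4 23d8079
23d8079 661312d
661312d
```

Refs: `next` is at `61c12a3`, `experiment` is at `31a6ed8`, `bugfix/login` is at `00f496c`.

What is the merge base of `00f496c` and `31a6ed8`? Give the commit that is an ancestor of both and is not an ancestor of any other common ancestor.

Ancestors of 00f496c: {00f496c, 0c01ff4, 23d8079, 661312d, 7c88f61, c6a2635}.
Ancestors of 31a6ed8: {0c01ff4, 23d8079, 31a6ed8, 661312d, c6a2635}.
Common ancestors: {0c01ff4, 23d8079, 661312d, c6a2635}.
Among these, c6a2635 is not an ancestor of any other common ancestor — it is the merge base.

c6a2635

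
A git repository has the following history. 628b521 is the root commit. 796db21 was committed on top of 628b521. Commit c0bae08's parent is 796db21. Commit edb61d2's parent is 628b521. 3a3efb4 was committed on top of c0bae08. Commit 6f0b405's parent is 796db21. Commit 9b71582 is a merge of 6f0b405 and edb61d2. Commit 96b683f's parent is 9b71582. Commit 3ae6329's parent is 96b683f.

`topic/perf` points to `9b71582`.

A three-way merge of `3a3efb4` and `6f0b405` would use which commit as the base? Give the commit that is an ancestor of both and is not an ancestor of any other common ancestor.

Ancestors of 3a3efb4: {3a3efb4, 628b521, 796db21, c0bae08}.
Ancestors of 6f0b405: {628b521, 6f0b405, 796db21}.
Common ancestors: {628b521, 796db21}.
Among these, 796db21 is not an ancestor of any other common ancestor — it is the merge base.

796db21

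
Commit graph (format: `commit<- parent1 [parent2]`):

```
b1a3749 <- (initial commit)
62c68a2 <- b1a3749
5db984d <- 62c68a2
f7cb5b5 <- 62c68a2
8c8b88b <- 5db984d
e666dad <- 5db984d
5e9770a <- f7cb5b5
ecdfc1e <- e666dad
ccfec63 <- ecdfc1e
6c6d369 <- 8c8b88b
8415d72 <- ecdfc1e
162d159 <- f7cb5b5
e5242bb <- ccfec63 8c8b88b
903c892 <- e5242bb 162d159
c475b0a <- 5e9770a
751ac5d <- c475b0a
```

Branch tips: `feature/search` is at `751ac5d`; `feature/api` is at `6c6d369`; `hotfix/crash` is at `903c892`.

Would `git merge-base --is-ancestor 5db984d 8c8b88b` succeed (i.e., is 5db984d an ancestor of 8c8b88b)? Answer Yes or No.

Ancestors of 8c8b88b (commits reachable by following parents): {5db984d, 62c68a2, 8c8b88b, b1a3749}.
5db984d is in that set, so it is an ancestor of 8c8b88b.

Yes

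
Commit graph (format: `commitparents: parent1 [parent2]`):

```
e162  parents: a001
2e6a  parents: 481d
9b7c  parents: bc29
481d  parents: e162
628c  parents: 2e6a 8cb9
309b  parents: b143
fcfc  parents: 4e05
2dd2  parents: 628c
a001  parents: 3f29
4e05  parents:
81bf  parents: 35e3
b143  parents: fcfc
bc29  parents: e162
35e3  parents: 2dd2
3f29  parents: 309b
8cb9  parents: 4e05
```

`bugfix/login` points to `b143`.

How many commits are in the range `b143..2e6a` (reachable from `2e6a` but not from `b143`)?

6

Reachable from 2e6a: {2e6a, 309b, 3f29, 481d, 4e05, a001, b143, e162, fcfc}.
Reachable from b143: {4e05, b143, fcfc}.
In 2e6a's history but not b143's: {2e6a, 309b, 3f29, 481d, a001, e162} — 6 commits.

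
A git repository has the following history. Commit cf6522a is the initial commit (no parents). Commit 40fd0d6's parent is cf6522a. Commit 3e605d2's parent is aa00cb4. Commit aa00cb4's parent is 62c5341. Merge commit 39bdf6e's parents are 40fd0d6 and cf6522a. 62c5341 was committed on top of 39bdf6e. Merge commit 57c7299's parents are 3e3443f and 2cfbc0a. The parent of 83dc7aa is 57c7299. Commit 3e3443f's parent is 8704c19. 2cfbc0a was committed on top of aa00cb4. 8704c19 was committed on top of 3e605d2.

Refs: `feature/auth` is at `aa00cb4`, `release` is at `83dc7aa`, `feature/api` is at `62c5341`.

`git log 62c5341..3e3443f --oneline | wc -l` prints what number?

Reachable from 3e3443f: {39bdf6e, 3e3443f, 3e605d2, 40fd0d6, 62c5341, 8704c19, aa00cb4, cf6522a}.
Reachable from 62c5341: {39bdf6e, 40fd0d6, 62c5341, cf6522a}.
In 3e3443f's history but not 62c5341's: {3e3443f, 3e605d2, 8704c19, aa00cb4} — 4 commits.

4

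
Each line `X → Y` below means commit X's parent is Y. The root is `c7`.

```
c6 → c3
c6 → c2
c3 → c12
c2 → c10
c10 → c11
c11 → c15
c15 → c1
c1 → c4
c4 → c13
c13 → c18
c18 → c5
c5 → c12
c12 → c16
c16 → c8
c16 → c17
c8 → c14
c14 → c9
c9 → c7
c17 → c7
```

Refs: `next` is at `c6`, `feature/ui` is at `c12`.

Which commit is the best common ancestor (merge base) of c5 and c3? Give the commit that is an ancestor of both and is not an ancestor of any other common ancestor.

c12

Ancestors of c5: {c12, c14, c16, c17, c5, c7, c8, c9}.
Ancestors of c3: {c12, c14, c16, c17, c3, c7, c8, c9}.
Common ancestors: {c12, c14, c16, c17, c7, c8, c9}.
Among these, c12 is not an ancestor of any other common ancestor — it is the merge base.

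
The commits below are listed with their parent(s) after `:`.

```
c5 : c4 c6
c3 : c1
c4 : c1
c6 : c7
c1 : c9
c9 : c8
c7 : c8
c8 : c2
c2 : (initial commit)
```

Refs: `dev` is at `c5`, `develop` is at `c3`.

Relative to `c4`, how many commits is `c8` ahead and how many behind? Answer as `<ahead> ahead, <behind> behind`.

Reachable from c8: {c2, c8}.
Reachable from c4: {c1, c2, c4, c8, c9}.
Only in c8's history (ahead): {} — 0.
Only in c4's history (behind): {c1, c4, c9} — 3.

0 ahead, 3 behind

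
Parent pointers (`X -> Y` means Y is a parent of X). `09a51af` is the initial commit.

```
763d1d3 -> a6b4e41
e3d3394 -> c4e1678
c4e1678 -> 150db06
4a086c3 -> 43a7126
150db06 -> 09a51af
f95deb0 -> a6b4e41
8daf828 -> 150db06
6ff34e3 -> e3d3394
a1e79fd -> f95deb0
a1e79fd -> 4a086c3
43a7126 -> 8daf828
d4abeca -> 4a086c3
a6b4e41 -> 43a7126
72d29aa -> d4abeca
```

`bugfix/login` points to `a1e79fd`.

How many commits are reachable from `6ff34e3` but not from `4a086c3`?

Reachable from 6ff34e3: {09a51af, 150db06, 6ff34e3, c4e1678, e3d3394}.
Reachable from 4a086c3: {09a51af, 150db06, 43a7126, 4a086c3, 8daf828}.
In 6ff34e3's history but not 4a086c3's: {6ff34e3, c4e1678, e3d3394} — 3 commits.

3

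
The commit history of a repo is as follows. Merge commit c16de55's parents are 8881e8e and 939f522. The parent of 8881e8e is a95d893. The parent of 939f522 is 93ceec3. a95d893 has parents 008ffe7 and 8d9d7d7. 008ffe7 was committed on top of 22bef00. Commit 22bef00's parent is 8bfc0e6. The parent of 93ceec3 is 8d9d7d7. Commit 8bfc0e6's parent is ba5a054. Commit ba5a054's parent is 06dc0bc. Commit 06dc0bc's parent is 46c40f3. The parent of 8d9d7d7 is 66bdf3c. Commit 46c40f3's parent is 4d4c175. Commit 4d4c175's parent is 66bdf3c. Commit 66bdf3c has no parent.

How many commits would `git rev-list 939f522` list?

4

Walking parent pointers from 939f522: reachable set = {66bdf3c, 8d9d7d7, 939f522, 93ceec3}.
That is 4 commits.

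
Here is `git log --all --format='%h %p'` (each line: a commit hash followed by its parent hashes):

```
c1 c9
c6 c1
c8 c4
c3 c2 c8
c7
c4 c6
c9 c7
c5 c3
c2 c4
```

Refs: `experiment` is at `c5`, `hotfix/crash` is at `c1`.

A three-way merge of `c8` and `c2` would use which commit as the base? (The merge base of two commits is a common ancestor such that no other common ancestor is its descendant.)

c4

Ancestors of c8: {c1, c4, c6, c7, c8, c9}.
Ancestors of c2: {c1, c2, c4, c6, c7, c9}.
Common ancestors: {c1, c4, c6, c7, c9}.
Among these, c4 is not an ancestor of any other common ancestor — it is the merge base.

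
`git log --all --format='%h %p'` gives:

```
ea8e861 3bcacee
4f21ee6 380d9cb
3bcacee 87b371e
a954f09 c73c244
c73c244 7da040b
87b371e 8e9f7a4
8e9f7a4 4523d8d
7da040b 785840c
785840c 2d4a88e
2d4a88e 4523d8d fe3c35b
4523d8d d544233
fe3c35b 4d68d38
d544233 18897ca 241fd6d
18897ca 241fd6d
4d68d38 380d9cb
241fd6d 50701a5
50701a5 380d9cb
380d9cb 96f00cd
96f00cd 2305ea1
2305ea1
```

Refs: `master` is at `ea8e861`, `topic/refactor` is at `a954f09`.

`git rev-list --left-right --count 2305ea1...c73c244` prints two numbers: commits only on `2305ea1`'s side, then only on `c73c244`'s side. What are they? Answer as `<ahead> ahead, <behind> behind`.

0 ahead, 13 behind

Reachable from 2305ea1: {2305ea1}.
Reachable from c73c244: {18897ca, 2305ea1, 241fd6d, 2d4a88e, 380d9cb, 4523d8d, 4d68d38, 50701a5, 785840c, 7da040b, 96f00cd, c73c244, d544233, fe3c35b}.
Only in 2305ea1's history (ahead): {} — 0.
Only in c73c244's history (behind): {18897ca, 241fd6d, 2d4a88e, 380d9cb, 4523d8d, 4d68d38, 50701a5, 785840c, 7da040b, 96f00cd, c73c244, d544233, fe3c35b} — 13.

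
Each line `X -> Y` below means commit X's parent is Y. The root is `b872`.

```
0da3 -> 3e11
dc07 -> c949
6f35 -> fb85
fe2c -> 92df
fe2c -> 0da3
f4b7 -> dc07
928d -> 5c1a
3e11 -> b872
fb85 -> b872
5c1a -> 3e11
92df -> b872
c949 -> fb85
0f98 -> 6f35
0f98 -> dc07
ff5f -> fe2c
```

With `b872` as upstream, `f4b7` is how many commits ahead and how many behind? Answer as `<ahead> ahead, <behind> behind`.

4 ahead, 0 behind

Reachable from f4b7: {b872, c949, dc07, f4b7, fb85}.
Reachable from b872: {b872}.
Only in f4b7's history (ahead): {c949, dc07, f4b7, fb85} — 4.
Only in b872's history (behind): {} — 0.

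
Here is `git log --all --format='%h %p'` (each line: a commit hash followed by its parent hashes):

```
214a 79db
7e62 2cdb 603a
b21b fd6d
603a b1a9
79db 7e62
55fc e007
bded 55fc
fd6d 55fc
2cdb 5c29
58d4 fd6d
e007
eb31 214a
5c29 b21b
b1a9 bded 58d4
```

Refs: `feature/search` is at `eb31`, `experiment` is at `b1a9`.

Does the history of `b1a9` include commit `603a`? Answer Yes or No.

No

Ancestors of b1a9: {55fc, 58d4, b1a9, bded, e007, fd6d}.
603a is not in that set, so it is not an ancestor of b1a9.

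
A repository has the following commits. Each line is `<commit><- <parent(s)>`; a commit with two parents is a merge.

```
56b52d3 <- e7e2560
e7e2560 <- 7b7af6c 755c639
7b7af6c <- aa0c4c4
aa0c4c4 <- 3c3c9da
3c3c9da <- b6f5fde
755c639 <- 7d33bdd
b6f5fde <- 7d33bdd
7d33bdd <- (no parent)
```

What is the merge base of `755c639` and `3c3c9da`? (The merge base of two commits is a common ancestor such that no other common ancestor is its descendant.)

7d33bdd

Ancestors of 755c639: {755c639, 7d33bdd}.
Ancestors of 3c3c9da: {3c3c9da, 7d33bdd, b6f5fde}.
Common ancestors: {7d33bdd}.
The only common ancestor is 7d33bdd, so it is the merge base.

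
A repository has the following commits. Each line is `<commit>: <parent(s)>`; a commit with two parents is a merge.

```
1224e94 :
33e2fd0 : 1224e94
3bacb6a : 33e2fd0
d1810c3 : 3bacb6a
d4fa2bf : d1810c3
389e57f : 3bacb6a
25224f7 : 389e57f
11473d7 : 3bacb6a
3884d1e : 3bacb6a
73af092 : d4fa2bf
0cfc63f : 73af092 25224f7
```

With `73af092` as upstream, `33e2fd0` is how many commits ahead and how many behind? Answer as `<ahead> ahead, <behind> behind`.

Reachable from 33e2fd0: {1224e94, 33e2fd0}.
Reachable from 73af092: {1224e94, 33e2fd0, 3bacb6a, 73af092, d1810c3, d4fa2bf}.
Only in 33e2fd0's history (ahead): {} — 0.
Only in 73af092's history (behind): {3bacb6a, 73af092, d1810c3, d4fa2bf} — 4.

0 ahead, 4 behind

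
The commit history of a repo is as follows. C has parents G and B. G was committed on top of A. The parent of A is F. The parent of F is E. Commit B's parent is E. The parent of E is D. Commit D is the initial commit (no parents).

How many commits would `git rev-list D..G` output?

Reachable from G: {A, D, E, F, G}.
Reachable from D: {D}.
In G's history but not D's: {A, E, F, G} — 4 commits.

4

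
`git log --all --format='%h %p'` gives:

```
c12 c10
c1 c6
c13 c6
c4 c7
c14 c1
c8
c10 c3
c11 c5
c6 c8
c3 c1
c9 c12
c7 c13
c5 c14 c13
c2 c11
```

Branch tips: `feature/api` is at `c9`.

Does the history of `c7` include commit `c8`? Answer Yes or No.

Yes

Ancestors of c7 (commits reachable by following parents): {c13, c6, c7, c8}.
c8 is in that set, so it is an ancestor of c7.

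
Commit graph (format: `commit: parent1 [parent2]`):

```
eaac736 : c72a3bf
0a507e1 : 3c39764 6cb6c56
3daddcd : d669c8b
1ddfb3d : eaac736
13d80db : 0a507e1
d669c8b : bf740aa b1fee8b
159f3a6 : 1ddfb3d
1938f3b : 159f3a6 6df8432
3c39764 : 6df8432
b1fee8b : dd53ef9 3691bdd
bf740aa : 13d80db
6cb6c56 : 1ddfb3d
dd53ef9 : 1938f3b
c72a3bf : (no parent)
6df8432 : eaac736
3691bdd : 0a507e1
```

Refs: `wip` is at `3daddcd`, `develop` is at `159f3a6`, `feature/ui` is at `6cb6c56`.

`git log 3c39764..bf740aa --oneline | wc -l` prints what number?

Reachable from bf740aa: {0a507e1, 13d80db, 1ddfb3d, 3c39764, 6cb6c56, 6df8432, bf740aa, c72a3bf, eaac736}.
Reachable from 3c39764: {3c39764, 6df8432, c72a3bf, eaac736}.
In bf740aa's history but not 3c39764's: {0a507e1, 13d80db, 1ddfb3d, 6cb6c56, bf740aa} — 5 commits.

5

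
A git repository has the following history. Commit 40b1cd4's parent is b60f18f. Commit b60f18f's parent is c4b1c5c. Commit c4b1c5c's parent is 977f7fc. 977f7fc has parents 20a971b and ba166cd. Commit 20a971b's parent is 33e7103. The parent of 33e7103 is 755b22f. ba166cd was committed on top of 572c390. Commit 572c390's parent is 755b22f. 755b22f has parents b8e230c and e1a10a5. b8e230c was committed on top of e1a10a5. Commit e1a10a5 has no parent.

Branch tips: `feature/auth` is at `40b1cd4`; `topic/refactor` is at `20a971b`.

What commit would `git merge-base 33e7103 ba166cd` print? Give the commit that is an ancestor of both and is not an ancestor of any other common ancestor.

755b22f

Ancestors of 33e7103: {33e7103, 755b22f, b8e230c, e1a10a5}.
Ancestors of ba166cd: {572c390, 755b22f, b8e230c, ba166cd, e1a10a5}.
Common ancestors: {755b22f, b8e230c, e1a10a5}.
Among these, 755b22f is not an ancestor of any other common ancestor — it is the merge base.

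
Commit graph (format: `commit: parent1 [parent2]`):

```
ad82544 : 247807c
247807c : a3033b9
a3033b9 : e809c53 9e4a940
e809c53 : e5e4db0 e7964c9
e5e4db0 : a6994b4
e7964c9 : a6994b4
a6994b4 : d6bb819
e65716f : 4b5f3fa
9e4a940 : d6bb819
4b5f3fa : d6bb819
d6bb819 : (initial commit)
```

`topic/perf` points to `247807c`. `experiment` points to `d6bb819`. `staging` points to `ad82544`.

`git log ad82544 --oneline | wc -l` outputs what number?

Walking parent pointers from ad82544: reachable set = {247807c, 9e4a940, a3033b9, a6994b4, ad82544, d6bb819, e5e4db0, e7964c9, e809c53}.
That is 9 commits.

9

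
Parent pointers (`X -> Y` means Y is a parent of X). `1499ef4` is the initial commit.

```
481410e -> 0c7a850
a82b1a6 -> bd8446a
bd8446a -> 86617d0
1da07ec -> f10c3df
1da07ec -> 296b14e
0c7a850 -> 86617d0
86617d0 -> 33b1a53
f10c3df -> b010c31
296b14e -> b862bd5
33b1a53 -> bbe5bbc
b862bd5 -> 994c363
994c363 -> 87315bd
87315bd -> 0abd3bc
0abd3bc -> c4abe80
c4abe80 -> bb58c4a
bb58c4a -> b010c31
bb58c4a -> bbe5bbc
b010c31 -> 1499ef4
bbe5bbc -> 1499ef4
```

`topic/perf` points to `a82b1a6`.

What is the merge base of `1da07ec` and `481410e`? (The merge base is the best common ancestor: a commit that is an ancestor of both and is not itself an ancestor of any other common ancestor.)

bbe5bbc

Ancestors of 1da07ec: {0abd3bc, 1499ef4, 1da07ec, 296b14e, 87315bd, 994c363, b010c31, b862bd5, bb58c4a, bbe5bbc, c4abe80, f10c3df}.
Ancestors of 481410e: {0c7a850, 1499ef4, 33b1a53, 481410e, 86617d0, bbe5bbc}.
Common ancestors: {1499ef4, bbe5bbc}.
Among these, bbe5bbc is not an ancestor of any other common ancestor — it is the merge base.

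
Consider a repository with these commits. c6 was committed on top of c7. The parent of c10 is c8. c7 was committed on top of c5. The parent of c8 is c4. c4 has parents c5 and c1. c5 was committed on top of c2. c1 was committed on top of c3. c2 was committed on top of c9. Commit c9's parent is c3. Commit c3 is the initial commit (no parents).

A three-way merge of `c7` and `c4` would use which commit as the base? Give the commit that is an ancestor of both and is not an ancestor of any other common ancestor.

c5

Ancestors of c7: {c2, c3, c5, c7, c9}.
Ancestors of c4: {c1, c2, c3, c4, c5, c9}.
Common ancestors: {c2, c3, c5, c9}.
Among these, c5 is not an ancestor of any other common ancestor — it is the merge base.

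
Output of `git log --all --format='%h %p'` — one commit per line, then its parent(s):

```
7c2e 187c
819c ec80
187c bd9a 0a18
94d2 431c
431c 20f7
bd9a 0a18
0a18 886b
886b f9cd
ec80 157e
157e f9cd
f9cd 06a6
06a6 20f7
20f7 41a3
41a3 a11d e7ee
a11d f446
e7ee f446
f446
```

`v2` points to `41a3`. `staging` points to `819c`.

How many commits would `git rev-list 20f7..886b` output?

3

Reachable from 886b: {06a6, 20f7, 41a3, 886b, a11d, e7ee, f446, f9cd}.
Reachable from 20f7: {20f7, 41a3, a11d, e7ee, f446}.
In 886b's history but not 20f7's: {06a6, 886b, f9cd} — 3 commits.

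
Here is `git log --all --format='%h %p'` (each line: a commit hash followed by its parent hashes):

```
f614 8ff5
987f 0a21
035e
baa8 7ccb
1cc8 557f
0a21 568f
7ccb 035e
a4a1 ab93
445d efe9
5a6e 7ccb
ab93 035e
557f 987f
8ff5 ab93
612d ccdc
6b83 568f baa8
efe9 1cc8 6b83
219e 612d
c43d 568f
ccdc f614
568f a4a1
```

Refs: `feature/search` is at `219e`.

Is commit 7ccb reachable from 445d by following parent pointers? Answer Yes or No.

Yes

Ancestors of 445d (commits reachable by following parents): {035e, 0a21, 1cc8, 445d, 557f, 568f, 6b83, 7ccb, 987f, a4a1, ab93, baa8, efe9}.
7ccb is in that set, so it is an ancestor of 445d.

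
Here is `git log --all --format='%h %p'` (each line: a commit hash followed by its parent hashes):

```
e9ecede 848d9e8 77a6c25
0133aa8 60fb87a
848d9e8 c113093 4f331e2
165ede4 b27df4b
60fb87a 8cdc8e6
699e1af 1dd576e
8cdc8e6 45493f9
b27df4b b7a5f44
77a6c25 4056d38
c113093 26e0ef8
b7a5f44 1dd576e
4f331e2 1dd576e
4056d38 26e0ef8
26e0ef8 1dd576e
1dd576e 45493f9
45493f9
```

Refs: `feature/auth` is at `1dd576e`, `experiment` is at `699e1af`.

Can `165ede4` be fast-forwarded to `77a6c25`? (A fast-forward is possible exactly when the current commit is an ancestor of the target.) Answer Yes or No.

A fast-forward from 165ede4 to 77a6c25 is possible iff 165ede4 is an ancestor of 77a6c25.
Ancestors of 77a6c25: {1dd576e, 26e0ef8, 4056d38, 45493f9, 77a6c25}.
165ede4 is not among them, so fast-forward is not possible.

No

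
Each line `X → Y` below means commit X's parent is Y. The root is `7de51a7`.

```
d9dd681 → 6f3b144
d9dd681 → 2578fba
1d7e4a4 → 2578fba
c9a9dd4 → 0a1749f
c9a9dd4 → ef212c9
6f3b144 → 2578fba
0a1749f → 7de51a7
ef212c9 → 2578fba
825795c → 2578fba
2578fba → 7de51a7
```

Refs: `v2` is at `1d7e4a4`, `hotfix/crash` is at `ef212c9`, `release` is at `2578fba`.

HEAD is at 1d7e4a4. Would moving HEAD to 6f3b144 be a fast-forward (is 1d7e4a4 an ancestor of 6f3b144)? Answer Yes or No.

A fast-forward from 1d7e4a4 to 6f3b144 is possible iff 1d7e4a4 is an ancestor of 6f3b144.
Ancestors of 6f3b144: {2578fba, 6f3b144, 7de51a7}.
1d7e4a4 is not among them, so fast-forward is not possible.

No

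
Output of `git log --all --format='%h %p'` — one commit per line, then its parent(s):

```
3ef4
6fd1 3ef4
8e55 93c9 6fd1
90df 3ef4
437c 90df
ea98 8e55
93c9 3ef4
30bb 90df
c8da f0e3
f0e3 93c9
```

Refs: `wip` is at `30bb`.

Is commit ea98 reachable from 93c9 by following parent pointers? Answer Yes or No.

Ancestors of 93c9: {3ef4, 93c9}.
ea98 is not in that set, so it is not an ancestor of 93c9.

No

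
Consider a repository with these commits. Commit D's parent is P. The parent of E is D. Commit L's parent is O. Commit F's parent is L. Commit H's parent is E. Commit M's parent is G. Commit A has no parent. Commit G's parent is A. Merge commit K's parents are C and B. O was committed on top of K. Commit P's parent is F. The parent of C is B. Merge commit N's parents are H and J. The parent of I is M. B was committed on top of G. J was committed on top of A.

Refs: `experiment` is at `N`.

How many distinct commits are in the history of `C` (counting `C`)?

4

Walking parent pointers from C: reachable set = {A, B, C, G}.
That is 4 commits.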